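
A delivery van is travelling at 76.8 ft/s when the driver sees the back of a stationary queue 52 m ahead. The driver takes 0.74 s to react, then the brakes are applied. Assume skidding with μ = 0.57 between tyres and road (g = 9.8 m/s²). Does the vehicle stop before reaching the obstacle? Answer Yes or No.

No

76.8 ft/s × 0.3048 = 23.4086 m/s.
a = μg = 0.57 × 9.8 = 5.586 m/s².
Reaction distance = 23.4086 × 0.74 = 17.322 m.
Braking distance = v²/(2a) = 547.963 / 11.172 = 49.048 m.
Total stopping distance = 17.322 + 49.048 = 66.370 m, vs 52 m available — it cannot stop in time and overshoots by 66.370 − 52 = 14.370 m.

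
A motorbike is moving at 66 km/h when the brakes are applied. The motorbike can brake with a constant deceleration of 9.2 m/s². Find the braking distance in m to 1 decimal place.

66 km/h ÷ 3.6 = 18.3333 m/s.
Braking distance = v²/(2a) = 18.3333² / (2 × 9.200) = 336.110 / 18.400 = 18.267 m.

Braking distance ≈ 18.3 m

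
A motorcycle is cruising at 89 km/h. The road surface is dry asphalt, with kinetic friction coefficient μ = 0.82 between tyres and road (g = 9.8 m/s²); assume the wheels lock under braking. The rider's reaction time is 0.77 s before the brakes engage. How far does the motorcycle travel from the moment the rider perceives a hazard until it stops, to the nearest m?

89 km/h ÷ 3.6 = 24.7222 m/s.
a = μg = 0.82 × 9.8 = 8.036 m/s².
Reaction distance = v·t_r = 24.7222 × 0.77 = 19.036 m.
Braking distance = v²/(2a) = 24.7222² / (2 × 8.036) = 611.187 / 16.072 = 38.028 m.
Total = 19.036 + 38.028 = 57.064 m.

Total stopping distance ≈ 57 m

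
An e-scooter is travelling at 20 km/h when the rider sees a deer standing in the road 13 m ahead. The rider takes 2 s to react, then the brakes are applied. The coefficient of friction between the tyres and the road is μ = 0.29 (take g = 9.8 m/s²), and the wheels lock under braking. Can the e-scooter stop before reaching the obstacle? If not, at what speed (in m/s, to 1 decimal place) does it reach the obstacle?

No — it strikes the obstacle at 4.5 m/s

20 km/h ÷ 3.6 = 5.5556 m/s.
a = μg = 0.29 × 9.8 = 2.842 m/s².
Reaction distance = 5.5556 × 2 = 11.111 m.
Braking distance needed to stop: v²/(2a) = 30.865 / 5.684 = 5.430 m, so total needed = 11.111 + 5.430 = 16.541 m > 13 m — it cannot stop.
Distance remaining when braking begins: 13 − 11.111 = 1.889 m.
v² = v₀² − 2a·d = 30.865 − 2 × 2.842 × 1.889 = 20.128 m²/s².
v = √20.128 = 4.486 m/s.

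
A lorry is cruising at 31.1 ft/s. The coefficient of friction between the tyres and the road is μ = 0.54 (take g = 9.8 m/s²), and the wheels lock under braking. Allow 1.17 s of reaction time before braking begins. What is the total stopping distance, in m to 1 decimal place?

31.1 ft/s × 0.3048 = 9.4793 m/s.
a = μg = 0.54 × 9.8 = 5.292 m/s².
Reaction distance = v·t_r = 9.4793 × 1.17 = 11.091 m.
Braking distance = v²/(2a) = 9.4793² / (2 × 5.292) = 89.857 / 10.584 = 8.490 m.
Total = 11.091 + 8.490 = 19.581 m.

Total stopping distance ≈ 19.6 m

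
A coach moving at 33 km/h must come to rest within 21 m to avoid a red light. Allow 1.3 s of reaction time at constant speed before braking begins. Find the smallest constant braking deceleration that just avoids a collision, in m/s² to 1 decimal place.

Required deceleration ≈ 4.6 m/s²

33 km/h ÷ 3.6 = 9.1667 m/s.
Distance covered during reaction = 9.1667 × 1.3 = 11.917 m.
Distance available for braking: 21 − 11.917 = 9.083 m.
v² = 2a·d ⇒ a = v²/(2d) = 9.1667² / (2 × 9.083) = 84.028 / 18.166 = 4.6256 m/s².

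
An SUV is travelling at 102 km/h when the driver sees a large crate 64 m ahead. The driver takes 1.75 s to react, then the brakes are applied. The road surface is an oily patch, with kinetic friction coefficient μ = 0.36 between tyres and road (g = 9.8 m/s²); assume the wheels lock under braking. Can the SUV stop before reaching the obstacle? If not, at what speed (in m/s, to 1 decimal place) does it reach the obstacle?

No — it strikes the obstacle at 26.5 m/s

102 km/h ÷ 3.6 = 28.3333 m/s.
a = μg = 0.36 × 9.8 = 3.528 m/s².
Reaction distance = 28.3333 × 1.75 = 49.583 m.
Braking distance needed to stop: v²/(2a) = 802.776 / 7.056 = 113.772 m, so total needed = 49.583 + 113.772 = 163.355 m > 64 m — it cannot stop.
Distance remaining when braking begins: 64 − 49.583 = 14.417 m.
v² = v₀² − 2a·d = 802.776 − 2 × 3.528 × 14.417 = 701.050 m²/s².
v = √701.050 = 26.477 m/s.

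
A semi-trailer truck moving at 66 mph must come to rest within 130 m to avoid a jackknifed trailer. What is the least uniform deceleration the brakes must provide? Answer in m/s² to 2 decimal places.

Required deceleration ≈ 3.35 m/s²

66 mph × 0.44704 = 29.5046 m/s.
v² = 2a·d ⇒ a = v²/(2d) = 29.5046² / (2 × 130.000) = 870.521 / 260.000 = 3.3482 m/s².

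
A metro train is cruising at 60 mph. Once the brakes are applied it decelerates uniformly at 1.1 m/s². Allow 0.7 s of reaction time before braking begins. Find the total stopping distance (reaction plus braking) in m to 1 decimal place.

60 mph × 0.44704 = 26.8224 m/s.
Reaction distance = v·t_r = 26.8224 × 0.7 = 18.776 m.
Braking distance = v²/(2a) = 26.8224² / (2 × 1.100) = 719.441 / 2.200 = 327.019 m.
Total = 18.776 + 327.019 = 345.795 m.

Total stopping distance ≈ 345.8 m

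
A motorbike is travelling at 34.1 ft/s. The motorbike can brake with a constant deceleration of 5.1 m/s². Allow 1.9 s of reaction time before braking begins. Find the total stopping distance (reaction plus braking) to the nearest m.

34.1 ft/s × 0.3048 = 10.3937 m/s.
Reaction distance = v·t_r = 10.3937 × 1.9 = 19.748 m.
Braking distance = v²/(2a) = 10.3937² / (2 × 5.100) = 108.029 / 10.200 = 10.591 m.
Total = 19.748 + 10.591 = 30.339 m.

Total stopping distance ≈ 30 m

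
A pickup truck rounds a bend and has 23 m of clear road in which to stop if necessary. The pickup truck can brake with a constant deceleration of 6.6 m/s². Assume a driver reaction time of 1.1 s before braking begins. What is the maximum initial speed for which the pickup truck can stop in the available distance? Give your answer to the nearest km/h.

Maximum speed ≈ 42 km/h

Stopping distance: v·t_r + v²/(2a) = 23 with t_r = 1.1 s and a = 6.600 m/s².
So v² + 14.520 v − 303.60 = 0.
Positive root: v = −a·t_r + √((a·t_r)² + 2a·d) = −7.260 + √(52.708 + 303.60) = 11.6161 m/s.
11.6161 m/s × 3.6 = 41.818 km/h.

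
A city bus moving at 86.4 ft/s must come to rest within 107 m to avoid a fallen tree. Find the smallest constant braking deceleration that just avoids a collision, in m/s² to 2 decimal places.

Required deceleration ≈ 3.24 m/s²

86.4 ft/s × 0.3048 = 26.3347 m/s.
v² = 2a·d ⇒ a = v²/(2d) = 26.3347² / (2 × 107.000) = 693.516 / 214.000 = 3.2407 m/s².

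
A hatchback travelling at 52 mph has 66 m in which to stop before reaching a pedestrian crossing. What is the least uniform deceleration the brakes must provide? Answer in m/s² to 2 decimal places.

52 mph × 0.44704 = 23.2461 m/s.
v² = 2a·d ⇒ a = v²/(2d) = 23.2461² / (2 × 66.000) = 540.381 / 132.000 = 4.0938 m/s².

Required deceleration ≈ 4.09 m/s²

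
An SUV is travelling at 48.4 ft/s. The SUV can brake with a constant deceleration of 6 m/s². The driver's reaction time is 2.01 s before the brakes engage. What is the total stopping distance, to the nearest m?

Total stopping distance ≈ 48 m

48.4 ft/s × 0.3048 = 14.7523 m/s.
Reaction distance = v·t_r = 14.7523 × 2.01 = 29.652 m.
Braking distance = v²/(2a) = 14.7523² / (2 × 6.000) = 217.630 / 12.000 = 18.136 m.
Total = 29.652 + 18.136 = 47.788 m.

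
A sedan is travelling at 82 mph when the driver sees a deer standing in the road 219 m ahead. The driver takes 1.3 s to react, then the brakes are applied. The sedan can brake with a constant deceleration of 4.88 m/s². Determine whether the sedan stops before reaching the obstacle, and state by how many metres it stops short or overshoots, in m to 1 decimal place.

Yes — it stops 33.7 m short of the obstacle

82 mph × 0.44704 = 36.6573 m/s.
Reaction distance = 36.6573 × 1.3 = 47.654 m.
Braking distance = v²/(2a) = 1343.758 / 9.760 = 137.680 m.
Total stopping distance = 47.654 + 137.680 = 185.334 m, vs 219 m available — it stops with 219 − 185.334 = 33.666 m to spare.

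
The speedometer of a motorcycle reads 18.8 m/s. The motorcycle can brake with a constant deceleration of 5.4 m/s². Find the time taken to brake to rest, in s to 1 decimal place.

Braking time = v/a = 18.8000 / 5.400 = 3.481 s.

Braking time ≈ 3.5 s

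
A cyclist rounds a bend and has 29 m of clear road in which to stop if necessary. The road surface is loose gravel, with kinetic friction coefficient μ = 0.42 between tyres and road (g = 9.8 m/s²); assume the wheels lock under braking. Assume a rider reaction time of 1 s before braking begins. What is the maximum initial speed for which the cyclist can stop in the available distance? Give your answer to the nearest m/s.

Maximum speed ≈ 12 m/s

a = μg = 0.42 × 9.8 = 4.116 m/s².
Stopping distance: v·t_r + v²/(2a) = 29 with t_r = 1 s and a = 4.116 m/s².
So v² + 8.232 v − 238.73 = 0.
Positive root: v = −a·t_r + √((a·t_r)² + 2a·d) = −4.116 + √(16.941 + 238.73) = 11.8737 m/s.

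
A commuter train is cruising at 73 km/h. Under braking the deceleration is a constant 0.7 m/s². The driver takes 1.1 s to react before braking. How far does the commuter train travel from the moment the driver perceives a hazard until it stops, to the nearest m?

Total stopping distance ≈ 316 m

73 km/h ÷ 3.6 = 20.2778 m/s.
Reaction distance = v·t_r = 20.2778 × 1.1 = 22.306 m.
Braking distance = v²/(2a) = 20.2778² / (2 × 0.700) = 411.189 / 1.400 = 293.706 m.
Total = 22.306 + 293.706 = 316.012 m.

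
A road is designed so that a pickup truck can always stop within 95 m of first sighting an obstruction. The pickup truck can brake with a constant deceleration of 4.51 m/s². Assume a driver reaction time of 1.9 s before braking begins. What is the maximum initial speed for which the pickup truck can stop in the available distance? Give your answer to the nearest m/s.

Stopping distance: v·t_r + v²/(2a) = 95 with t_r = 1.9 s and a = 4.510 m/s².
So v² + 17.138 v − 856.90 = 0.
Positive root: v = −a·t_r + √((a·t_r)² + 2a·d) = −8.569 + √(73.428 + 856.90) = 21.9323 m/s.

Maximum speed ≈ 22 m/s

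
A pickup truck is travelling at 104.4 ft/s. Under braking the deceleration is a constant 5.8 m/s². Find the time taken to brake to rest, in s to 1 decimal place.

104.4 ft/s × 0.3048 = 31.8211 m/s.
Braking time = v/a = 31.8211 / 5.800 = 5.486 s.

Braking time ≈ 5.5 s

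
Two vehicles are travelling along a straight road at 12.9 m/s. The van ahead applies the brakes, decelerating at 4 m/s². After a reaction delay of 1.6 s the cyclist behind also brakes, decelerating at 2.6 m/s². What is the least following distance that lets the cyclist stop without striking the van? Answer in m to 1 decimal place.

Minimum gap ≈ 31.8 m

Leader travels v²/(2a_L) = 166.410 / 8.000 = 20.801 m before stopping.
Follower covers v·t_r = 12.9000 × 1.6 = 20.640 m while reacting, then v²/(2a_F) = 166.410 / 5.200 = 32.002 m while braking, for a total of 20.640 + 32.002 = 52.642 m.
Since a_F ≤ a_L and the follower starts braking later, the follower is never slower than the leader, so the closest approach is when both have stopped.
Minimum gap = 52.642 − 20.801 = 31.841 m.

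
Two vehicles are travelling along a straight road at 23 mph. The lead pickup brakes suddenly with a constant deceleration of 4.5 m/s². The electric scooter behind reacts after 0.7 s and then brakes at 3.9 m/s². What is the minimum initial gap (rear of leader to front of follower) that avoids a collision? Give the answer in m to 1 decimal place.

Minimum gap ≈ 9.0 m

23 mph × 0.44704 = 10.2819 m/s.
Leader travels v²/(2a_L) = 105.717 / 9.000 = 11.746 m before stopping.
Follower covers v·t_r = 10.2819 × 0.7 = 7.197 m while reacting, then v²/(2a_F) = 105.717 / 7.800 = 13.553 m while braking, for a total of 7.197 + 13.553 = 20.750 m.
Since a_F ≤ a_L and the follower starts braking later, the follower is never slower than the leader, so the closest approach is when both have stopped.
Minimum gap = 20.750 − 11.746 = 9.004 m.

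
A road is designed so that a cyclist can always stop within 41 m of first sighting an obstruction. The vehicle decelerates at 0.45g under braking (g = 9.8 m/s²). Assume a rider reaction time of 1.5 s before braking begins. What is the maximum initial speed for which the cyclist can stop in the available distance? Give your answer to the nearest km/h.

Maximum speed ≈ 49 km/h

a = 0.45 × 9.8 = 4.410 m/s².
Stopping distance: v·t_r + v²/(2a) = 41 with t_r = 1.5 s and a = 4.410 m/s².
So v² + 13.230 v − 361.62 = 0.
Positive root: v = −a·t_r + √((a·t_r)² + 2a·d) = −6.615 + √(43.758 + 361.62) = 13.5190 m/s.
13.5190 m/s × 3.6 = 48.668 km/h.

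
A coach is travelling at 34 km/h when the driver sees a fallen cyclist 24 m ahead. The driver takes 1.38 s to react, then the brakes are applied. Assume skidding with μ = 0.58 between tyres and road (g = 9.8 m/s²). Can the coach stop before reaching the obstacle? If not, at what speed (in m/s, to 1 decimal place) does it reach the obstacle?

34 km/h ÷ 3.6 = 9.4444 m/s.
a = μg = 0.58 × 9.8 = 5.684 m/s².
Reaction distance = 9.4444 × 1.38 = 13.033 m.
Braking distance = v²/(2a) = 89.197 / 11.368 = 7.846 m.
Total stopping distance = 13.033 + 7.846 = 20.879 m, vs 24 m available — it stops with 24 − 20.879 = 3.121 m to spare.

Yes — it stops about 3.1 m short of the obstacle, so it never reaches it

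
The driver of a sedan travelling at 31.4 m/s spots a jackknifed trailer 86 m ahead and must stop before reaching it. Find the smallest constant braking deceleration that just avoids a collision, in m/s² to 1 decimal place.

v² = 2a·d ⇒ a = v²/(2d) = 31.4000² / (2 × 86.000) = 985.960 / 172.000 = 5.7323 m/s².

Required deceleration ≈ 5.7 m/s²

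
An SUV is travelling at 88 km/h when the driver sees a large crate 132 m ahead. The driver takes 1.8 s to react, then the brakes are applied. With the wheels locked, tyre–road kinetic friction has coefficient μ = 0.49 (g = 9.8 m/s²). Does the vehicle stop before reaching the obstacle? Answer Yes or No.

Yes

88 km/h ÷ 3.6 = 24.4444 m/s.
a = μg = 0.49 × 9.8 = 4.802 m/s².
Reaction distance = 24.4444 × 1.8 = 44.000 m.
Braking distance = v²/(2a) = 597.529 / 9.604 = 62.217 m.
Total stopping distance = 44.000 + 62.217 = 106.217 m, vs 132 m available — it stops with 132 − 106.217 = 25.783 m to spare.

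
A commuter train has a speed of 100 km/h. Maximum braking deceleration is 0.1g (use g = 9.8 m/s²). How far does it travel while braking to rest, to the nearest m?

100 km/h ÷ 3.6 = 27.7778 m/s.
a = 0.1 × 9.8 = 0.980 m/s².
Braking distance = v²/(2a) = 27.7778² / (2 × 0.980) = 771.606 / 1.960 = 393.677 m.

Braking distance ≈ 394 m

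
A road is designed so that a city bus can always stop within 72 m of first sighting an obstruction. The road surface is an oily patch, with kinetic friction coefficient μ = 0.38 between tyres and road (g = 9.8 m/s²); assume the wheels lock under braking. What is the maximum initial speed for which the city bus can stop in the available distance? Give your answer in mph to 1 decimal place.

a = μg = 0.38 × 9.8 = 3.724 m/s².
v²/(2a) = d ⇒ v = √(2 × 3.724 × 72) = √536.26 = 23.1573 m/s.
23.1573 m/s ÷ 0.44704 = 51.801 mph.

Maximum speed ≈ 51.8 mph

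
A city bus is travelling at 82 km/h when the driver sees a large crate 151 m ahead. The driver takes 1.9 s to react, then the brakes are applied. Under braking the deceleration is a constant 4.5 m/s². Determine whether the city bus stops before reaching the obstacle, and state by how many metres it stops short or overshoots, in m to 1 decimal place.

Yes — it stops 50.1 m short of the obstacle

82 km/h ÷ 3.6 = 22.7778 m/s.
Reaction distance = 22.7778 × 1.9 = 43.278 m.
Braking distance = v²/(2a) = 518.828 / 9.000 = 57.648 m.
Total stopping distance = 43.278 + 57.648 = 100.926 m, vs 151 m available — it stops with 151 − 100.926 = 50.074 m to spare.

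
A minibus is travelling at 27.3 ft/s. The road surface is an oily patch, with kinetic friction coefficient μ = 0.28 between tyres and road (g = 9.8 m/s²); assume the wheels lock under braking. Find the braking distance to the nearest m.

27.3 ft/s × 0.3048 = 8.3210 m/s.
a = μg = 0.28 × 9.8 = 2.744 m/s².
Braking distance = v²/(2a) = 8.3210² / (2 × 2.744) = 69.239 / 5.488 = 12.616 m.

Braking distance ≈ 13 m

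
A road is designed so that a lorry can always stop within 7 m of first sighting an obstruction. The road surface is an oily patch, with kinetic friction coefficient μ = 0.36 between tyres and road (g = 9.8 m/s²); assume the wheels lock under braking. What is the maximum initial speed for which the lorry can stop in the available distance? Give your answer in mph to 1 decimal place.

Maximum speed ≈ 15.7 mph

a = μg = 0.36 × 9.8 = 3.528 m/s².
v²/(2a) = d ⇒ v = √(2 × 3.528 × 7) = √49.39 = 7.0278 m/s.
7.0278 m/s ÷ 0.44704 = 15.721 mph.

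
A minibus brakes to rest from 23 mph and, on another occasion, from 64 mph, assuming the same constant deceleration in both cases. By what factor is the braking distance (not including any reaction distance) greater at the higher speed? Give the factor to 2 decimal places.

Braking distance d = v²/(2a), so with a fixed, d ∝ v².
Factor = (64/23)² = 2.7826² = 7.7429.

Factor ≈ 7.74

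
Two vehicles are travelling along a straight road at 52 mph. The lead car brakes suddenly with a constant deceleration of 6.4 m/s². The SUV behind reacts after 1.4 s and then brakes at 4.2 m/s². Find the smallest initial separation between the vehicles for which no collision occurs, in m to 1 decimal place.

52 mph × 0.44704 = 23.2461 m/s.
Leader travels v²/(2a_L) = 540.381 / 12.800 = 42.217 m before stopping.
Follower covers v·t_r = 23.2461 × 1.4 = 32.545 m while reacting, then v²/(2a_F) = 540.381 / 8.400 = 64.331 m while braking, for a total of 32.545 + 64.331 = 96.876 m.
Since a_F ≤ a_L and the follower starts braking later, the follower is never slower than the leader, so the closest approach is when both have stopped.
Minimum gap = 96.876 − 42.217 = 54.659 m.

Minimum gap ≈ 54.7 m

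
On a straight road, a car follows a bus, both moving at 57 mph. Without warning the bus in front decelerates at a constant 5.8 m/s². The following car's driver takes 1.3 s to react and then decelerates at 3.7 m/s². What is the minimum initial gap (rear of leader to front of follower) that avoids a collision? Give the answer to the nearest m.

Minimum gap ≈ 65 m

57 mph × 0.44704 = 25.4813 m/s.
Leader travels v²/(2a_L) = 649.297 / 11.600 = 55.974 m before stopping.
Follower covers v·t_r = 25.4813 × 1.3 = 33.126 m while reacting, then v²/(2a_F) = 649.297 / 7.400 = 87.743 m while braking, for a total of 33.126 + 87.743 = 120.869 m.
Since a_F ≤ a_L and the follower starts braking later, the follower is never slower than the leader, so the closest approach is when both have stopped.
Minimum gap = 120.869 − 55.974 = 64.895 m.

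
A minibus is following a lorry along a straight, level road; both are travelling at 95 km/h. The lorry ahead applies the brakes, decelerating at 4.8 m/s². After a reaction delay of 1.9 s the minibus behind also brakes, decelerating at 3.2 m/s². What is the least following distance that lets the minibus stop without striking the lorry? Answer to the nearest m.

Minimum gap ≈ 86 m

95 km/h ÷ 3.6 = 26.3889 m/s.
Leader travels v²/(2a_L) = 696.374 / 9.600 = 72.539 m before stopping.
Follower covers v·t_r = 26.3889 × 1.9 = 50.139 m while reacting, then v²/(2a_F) = 696.374 / 6.400 = 108.808 m while braking, for a total of 50.139 + 108.808 = 158.947 m.
Since a_F ≤ a_L and the follower starts braking later, the follower is never slower than the leader, so the closest approach is when both have stopped.
Minimum gap = 158.947 − 72.539 = 86.408 m.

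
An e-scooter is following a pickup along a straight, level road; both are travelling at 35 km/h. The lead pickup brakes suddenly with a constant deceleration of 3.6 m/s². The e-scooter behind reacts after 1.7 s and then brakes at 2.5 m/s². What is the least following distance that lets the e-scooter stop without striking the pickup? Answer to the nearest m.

Minimum gap ≈ 22 m

35 km/h ÷ 3.6 = 9.7222 m/s.
Leader travels v²/(2a_L) = 94.521 / 7.200 = 13.128 m before stopping.
Follower covers v·t_r = 9.7222 × 1.7 = 16.528 m while reacting, then v²/(2a_F) = 94.521 / 5.000 = 18.904 m while braking, for a total of 16.528 + 18.904 = 35.432 m.
Since a_F ≤ a_L and the follower starts braking later, the follower is never slower than the leader, so the closest approach is when both have stopped.
Minimum gap = 35.432 − 13.128 = 22.304 m.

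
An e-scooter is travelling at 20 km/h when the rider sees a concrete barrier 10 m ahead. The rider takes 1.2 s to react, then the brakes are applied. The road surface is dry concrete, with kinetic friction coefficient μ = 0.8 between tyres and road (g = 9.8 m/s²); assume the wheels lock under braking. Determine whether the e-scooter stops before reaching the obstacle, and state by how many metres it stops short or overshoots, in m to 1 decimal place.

20 km/h ÷ 3.6 = 5.5556 m/s.
a = μg = 0.8 × 9.8 = 7.840 m/s².
Reaction distance = 5.5556 × 1.2 = 6.667 m.
Braking distance = v²/(2a) = 30.865 / 15.680 = 1.968 m.
Total stopping distance = 6.667 + 1.968 = 8.635 m, vs 10 m available — it stops with 10 − 8.635 = 1.365 m to spare.

Yes — it stops 1.4 m short of the obstacle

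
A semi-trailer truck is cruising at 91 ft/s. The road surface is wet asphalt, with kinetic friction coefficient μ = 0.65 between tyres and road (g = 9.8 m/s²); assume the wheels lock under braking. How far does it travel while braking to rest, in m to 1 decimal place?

91 ft/s × 0.3048 = 27.7368 m/s.
a = μg = 0.65 × 9.8 = 6.370 m/s².
Braking distance = v²/(2a) = 27.7368² / (2 × 6.370) = 769.330 / 12.740 = 60.387 m.

Braking distance ≈ 60.4 m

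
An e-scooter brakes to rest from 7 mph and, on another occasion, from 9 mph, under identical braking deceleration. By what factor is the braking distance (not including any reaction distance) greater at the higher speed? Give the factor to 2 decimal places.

Braking distance d = v²/(2a), so with a fixed, d ∝ v².
Factor = (9/7)² = 1.2857² = 1.6530.

Factor ≈ 1.65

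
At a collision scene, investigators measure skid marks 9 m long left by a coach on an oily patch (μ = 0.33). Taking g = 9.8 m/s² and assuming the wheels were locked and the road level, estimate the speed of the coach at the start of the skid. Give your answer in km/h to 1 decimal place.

Deceleration a = μg = 0.33 × 9.8 = 3.234 m/s².
v = √(2a·d) = √(2 × 3.234 × 9) = √58.212 = 7.6297 m/s.
= 7.6297 × 3.6 = 27.467 km/h.

Initial speed ≈ 27.5 km/h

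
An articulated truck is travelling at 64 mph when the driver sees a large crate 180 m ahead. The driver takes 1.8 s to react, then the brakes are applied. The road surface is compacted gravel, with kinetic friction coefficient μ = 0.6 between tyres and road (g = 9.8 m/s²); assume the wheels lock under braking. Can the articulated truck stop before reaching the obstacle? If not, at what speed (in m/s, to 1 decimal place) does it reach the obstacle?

Yes — it stops about 58.9 m short of the obstacle, so it never reaches it

64 mph × 0.44704 = 28.6106 m/s.
a = μg = 0.6 × 9.8 = 5.880 m/s².
Reaction distance = 28.6106 × 1.8 = 51.499 m.
Braking distance = v²/(2a) = 818.566 / 11.760 = 69.606 m.
Total stopping distance = 51.499 + 69.606 = 121.105 m, vs 180 m available — it stops with 180 − 121.105 = 58.895 m to spare.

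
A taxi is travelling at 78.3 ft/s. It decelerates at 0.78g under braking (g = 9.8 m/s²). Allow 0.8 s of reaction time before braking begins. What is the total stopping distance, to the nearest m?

78.3 ft/s × 0.3048 = 23.8658 m/s.
a = 0.78 × 9.8 = 7.644 m/s².
Reaction distance = v·t_r = 23.8658 × 0.8 = 19.093 m.
Braking distance = v²/(2a) = 23.8658² / (2 × 7.644) = 569.576 / 15.288 = 37.256 m.
Total = 19.093 + 37.256 = 56.349 m.

Total stopping distance ≈ 56 m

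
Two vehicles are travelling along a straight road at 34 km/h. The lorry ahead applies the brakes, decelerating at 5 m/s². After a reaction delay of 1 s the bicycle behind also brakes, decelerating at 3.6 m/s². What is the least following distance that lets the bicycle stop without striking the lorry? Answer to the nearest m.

Minimum gap ≈ 13 m

34 km/h ÷ 3.6 = 9.4444 m/s.
Leader travels v²/(2a_L) = 89.197 / 10.000 = 8.920 m before stopping.
Follower covers v·t_r = 9.4444 × 1 = 9.444 m while reacting, then v²/(2a_F) = 89.197 / 7.200 = 12.388 m while braking, for a total of 9.444 + 12.388 = 21.832 m.
Since a_F ≤ a_L and the follower starts braking later, the follower is never slower than the leader, so the closest approach is when both have stopped.
Minimum gap = 21.832 − 8.920 = 12.912 m.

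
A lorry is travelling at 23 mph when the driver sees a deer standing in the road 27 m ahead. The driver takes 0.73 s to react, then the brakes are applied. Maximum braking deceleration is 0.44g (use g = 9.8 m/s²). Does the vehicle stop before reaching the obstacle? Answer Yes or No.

Yes

23 mph × 0.44704 = 10.2819 m/s.
a = 0.44 × 9.8 = 4.312 m/s².
Reaction distance = 10.2819 × 0.73 = 7.506 m.
Braking distance = v²/(2a) = 105.717 / 8.624 = 12.258 m.
Total stopping distance = 7.506 + 12.258 = 19.764 m, vs 27 m available — it stops with 27 − 19.764 = 7.236 m to spare.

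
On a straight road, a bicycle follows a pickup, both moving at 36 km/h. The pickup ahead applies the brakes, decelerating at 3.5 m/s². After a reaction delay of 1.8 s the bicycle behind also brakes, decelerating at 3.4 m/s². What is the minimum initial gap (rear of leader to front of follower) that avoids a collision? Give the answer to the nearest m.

36 km/h ÷ 3.6 = 10.0000 m/s.
Leader travels v²/(2a_L) = 100.000 / 7.000 = 14.286 m before stopping.
Follower covers v·t_r = 10.0000 × 1.8 = 18.000 m while reacting, then v²/(2a_F) = 100.000 / 6.800 = 14.706 m while braking, for a total of 18.000 + 14.706 = 32.706 m.
Since a_F ≤ a_L and the follower starts braking later, the follower is never slower than the leader, so the closest approach is when both have stopped.
Minimum gap = 32.706 − 14.286 = 18.420 m.

Minimum gap ≈ 18 m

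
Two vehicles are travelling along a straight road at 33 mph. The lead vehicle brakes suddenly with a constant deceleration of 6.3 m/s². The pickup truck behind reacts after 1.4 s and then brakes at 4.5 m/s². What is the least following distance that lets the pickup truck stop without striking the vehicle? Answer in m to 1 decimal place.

Minimum gap ≈ 27.6 m

33 mph × 0.44704 = 14.7523 m/s.
Leader travels v²/(2a_L) = 217.630 / 12.600 = 17.272 m before stopping.
Follower covers v·t_r = 14.7523 × 1.4 = 20.653 m while reacting, then v²/(2a_F) = 217.630 / 9.000 = 24.181 m while braking, for a total of 20.653 + 24.181 = 44.834 m.
Since a_F ≤ a_L and the follower starts braking later, the follower is never slower than the leader, so the closest approach is when both have stopped.
Minimum gap = 44.834 − 17.272 = 27.562 m.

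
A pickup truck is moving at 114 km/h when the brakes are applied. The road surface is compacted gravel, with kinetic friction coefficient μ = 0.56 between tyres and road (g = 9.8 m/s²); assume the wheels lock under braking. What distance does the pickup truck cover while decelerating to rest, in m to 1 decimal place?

Braking distance ≈ 91.4 m

114 km/h ÷ 3.6 = 31.6667 m/s.
a = μg = 0.56 × 9.8 = 5.488 m/s².
Braking distance = v²/(2a) = 31.6667² / (2 × 5.488) = 1002.780 / 10.976 = 91.361 m.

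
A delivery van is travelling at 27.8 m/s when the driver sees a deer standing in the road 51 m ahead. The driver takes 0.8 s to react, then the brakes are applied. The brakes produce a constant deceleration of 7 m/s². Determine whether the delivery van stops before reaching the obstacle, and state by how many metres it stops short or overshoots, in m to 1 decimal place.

No — it overshoots by 26.4 m

Reaction distance = 27.8000 × 0.8 = 22.240 m.
Braking distance = v²/(2a) = 772.840 / 14.000 = 55.203 m.
Total stopping distance = 22.240 + 55.203 = 77.443 m, vs 51 m available — it cannot stop in time and overshoots by 77.443 − 51 = 26.443 m.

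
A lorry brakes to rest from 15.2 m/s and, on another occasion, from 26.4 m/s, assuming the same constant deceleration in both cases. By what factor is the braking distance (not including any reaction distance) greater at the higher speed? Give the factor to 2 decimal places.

Braking distance d = v²/(2a), so with a fixed, d ∝ v².
Factor = (26.4/15.2)² = 1.7368² = 3.0165.

Factor ≈ 3.02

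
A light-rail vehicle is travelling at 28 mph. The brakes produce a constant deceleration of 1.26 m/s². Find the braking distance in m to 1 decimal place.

28 mph × 0.44704 = 12.5171 m/s.
Braking distance = v²/(2a) = 12.5171² / (2 × 1.260) = 156.678 / 2.520 = 62.174 m.

Braking distance ≈ 62.2 m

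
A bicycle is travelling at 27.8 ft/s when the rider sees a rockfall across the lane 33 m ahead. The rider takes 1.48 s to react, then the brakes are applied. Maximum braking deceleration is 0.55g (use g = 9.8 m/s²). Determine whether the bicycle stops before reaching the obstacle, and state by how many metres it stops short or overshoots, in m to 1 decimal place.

Yes — it stops 13.8 m short of the obstacle

27.8 ft/s × 0.3048 = 8.4734 m/s.
a = 0.55 × 9.8 = 5.390 m/s².
Reaction distance = 8.4734 × 1.48 = 12.541 m.
Braking distance = v²/(2a) = 71.799 / 10.780 = 6.660 m.
Total stopping distance = 12.541 + 6.660 = 19.201 m, vs 33 m available — it stops with 33 − 19.201 = 13.799 m to spare.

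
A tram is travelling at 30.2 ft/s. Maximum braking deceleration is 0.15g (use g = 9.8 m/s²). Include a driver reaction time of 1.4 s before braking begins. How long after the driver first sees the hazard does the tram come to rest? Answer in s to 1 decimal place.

30.2 ft/s × 0.3048 = 9.2050 m/s.
a = 0.15 × 9.8 = 1.470 m/s².
Braking time = v/a = 9.2050 / 1.470 = 6.262 s.
Total = 1.4 + 6.262 = 7.662 s.

Total time ≈ 7.7 s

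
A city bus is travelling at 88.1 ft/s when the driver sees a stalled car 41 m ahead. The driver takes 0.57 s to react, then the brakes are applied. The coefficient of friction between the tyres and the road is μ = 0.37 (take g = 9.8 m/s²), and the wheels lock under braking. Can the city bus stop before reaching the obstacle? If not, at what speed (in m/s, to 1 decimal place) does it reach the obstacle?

88.1 ft/s × 0.3048 = 26.8529 m/s.
a = μg = 0.37 × 9.8 = 3.626 m/s².
Reaction distance = 26.8529 × 0.57 = 15.306 m.
Braking distance needed to stop: v²/(2a) = 721.078 / 7.252 = 99.432 m, so total needed = 15.306 + 99.432 = 114.738 m > 41 m — it cannot stop.
Distance remaining when braking begins: 41 − 15.306 = 25.694 m.
v² = v₀² − 2a·d = 721.078 − 2 × 3.626 × 25.694 = 534.745 m²/s².
v = √534.745 = 23.125 m/s.

No — it strikes the obstacle at 23.1 m/s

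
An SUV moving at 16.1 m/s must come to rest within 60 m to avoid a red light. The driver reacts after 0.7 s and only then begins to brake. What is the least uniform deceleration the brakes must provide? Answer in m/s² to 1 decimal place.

Distance covered during reaction = 16.1000 × 0.7 = 11.270 m.
Distance available for braking: 60 − 11.270 = 48.730 m.
v² = 2a·d ⇒ a = v²/(2d) = 16.1000² / (2 × 48.730) = 259.210 / 97.460 = 2.6597 m/s².

Required deceleration ≈ 2.7 m/s²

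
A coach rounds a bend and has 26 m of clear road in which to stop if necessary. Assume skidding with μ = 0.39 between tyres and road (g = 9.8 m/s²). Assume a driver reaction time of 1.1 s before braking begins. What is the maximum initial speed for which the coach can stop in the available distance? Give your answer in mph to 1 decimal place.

a = μg = 0.39 × 9.8 = 3.822 m/s².
Stopping distance: v·t_r + v²/(2a) = 26 with t_r = 1.1 s and a = 3.822 m/s².
So v² + 8.408 v − 198.74 = 0.
Positive root: v = −a·t_r + √((a·t_r)² + 2a·d) = −4.204 + √(17.674 + 198.74) = 10.5070 m/s.
10.5070 m/s ÷ 0.44704 = 23.503 mph.

Maximum speed ≈ 23.5 mph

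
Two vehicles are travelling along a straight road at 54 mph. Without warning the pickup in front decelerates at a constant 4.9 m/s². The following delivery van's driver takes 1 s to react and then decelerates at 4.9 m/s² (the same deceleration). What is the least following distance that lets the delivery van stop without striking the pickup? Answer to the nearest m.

54 mph × 0.44704 = 24.1402 m/s.
Leader travels v²/(2a_L) = 582.749 / 9.800 = 59.464 m before stopping.
Follower covers v·t_r = 24.1402 × 1 = 24.140 m while reacting, then v²/(2a_F) = 582.749 / 9.800 = 59.464 m while braking, for a total of 24.140 + 59.464 = 83.604 m.
Since a_F ≤ a_L and the follower starts braking later, the follower is never slower than the leader, so the closest approach is when both have stopped.
Minimum gap = 83.604 − 59.464 = 24.140 m.

Minimum gap ≈ 24 m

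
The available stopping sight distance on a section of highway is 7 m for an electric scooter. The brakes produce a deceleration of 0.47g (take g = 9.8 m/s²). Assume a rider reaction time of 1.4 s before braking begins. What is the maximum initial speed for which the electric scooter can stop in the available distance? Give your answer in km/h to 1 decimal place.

Maximum speed ≈ 13.9 km/h

a = 0.47 × 9.8 = 4.606 m/s².
Stopping distance: v·t_r + v²/(2a) = 7 with t_r = 1.4 s and a = 4.606 m/s².
So v² + 12.897 v − 64.48 = 0.
Positive root: v = −a·t_r + √((a·t_r)² + 2a·d) = −6.448 + √(41.577 + 64.48) = 3.8504 m/s.
3.8504 m/s × 3.6 = 13.861 km/h.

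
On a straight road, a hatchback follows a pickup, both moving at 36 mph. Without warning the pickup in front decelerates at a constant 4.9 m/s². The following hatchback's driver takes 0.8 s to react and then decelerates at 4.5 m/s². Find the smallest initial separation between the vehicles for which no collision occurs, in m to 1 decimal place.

36 mph × 0.44704 = 16.0934 m/s.
Leader travels v²/(2a_L) = 258.998 / 9.800 = 26.428 m before stopping.
Follower covers v·t_r = 16.0934 × 0.8 = 12.875 m while reacting, then v²/(2a_F) = 258.998 / 9.000 = 28.778 m while braking, for a total of 12.875 + 28.778 = 41.653 m.
Since a_F ≤ a_L and the follower starts braking later, the follower is never slower than the leader, so the closest approach is when both have stopped.
Minimum gap = 41.653 − 26.428 = 15.225 m.

Minimum gap ≈ 15.2 m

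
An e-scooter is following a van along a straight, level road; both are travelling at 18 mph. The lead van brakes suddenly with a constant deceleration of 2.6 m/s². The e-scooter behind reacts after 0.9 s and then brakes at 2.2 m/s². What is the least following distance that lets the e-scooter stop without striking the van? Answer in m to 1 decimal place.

18 mph × 0.44704 = 8.0467 m/s.
Leader travels v²/(2a_L) = 64.749 / 5.200 = 12.452 m before stopping.
Follower covers v·t_r = 8.0467 × 0.9 = 7.242 m while reacting, then v²/(2a_F) = 64.749 / 4.400 = 14.716 m while braking, for a total of 7.242 + 14.716 = 21.958 m.
Since a_F ≤ a_L and the follower starts braking later, the follower is never slower than the leader, so the closest approach is when both have stopped.
Minimum gap = 21.958 − 12.452 = 9.506 m.

Minimum gap ≈ 9.5 m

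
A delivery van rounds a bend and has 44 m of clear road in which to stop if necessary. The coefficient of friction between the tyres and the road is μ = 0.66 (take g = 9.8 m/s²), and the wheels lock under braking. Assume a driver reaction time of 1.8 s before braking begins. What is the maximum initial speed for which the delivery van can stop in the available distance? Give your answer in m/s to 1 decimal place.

a = μg = 0.66 × 9.8 = 6.468 m/s².
Stopping distance: v·t_r + v²/(2a) = 44 with t_r = 1.8 s and a = 6.468 m/s².
So v² + 23.285 v − 569.18 = 0.
Positive root: v = −a·t_r + √((a·t_r)² + 2a·d) = −11.642 + √(135.536 + 569.18) = 14.9045 m/s.

Maximum speed ≈ 14.9 m/s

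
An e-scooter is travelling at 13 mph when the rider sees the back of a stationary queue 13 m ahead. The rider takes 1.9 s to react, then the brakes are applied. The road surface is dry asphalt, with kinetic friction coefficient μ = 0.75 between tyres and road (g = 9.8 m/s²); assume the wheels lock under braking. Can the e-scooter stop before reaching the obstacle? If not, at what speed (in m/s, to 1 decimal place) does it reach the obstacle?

13 mph × 0.44704 = 5.8115 m/s.
a = μg = 0.75 × 9.8 = 7.350 m/s².
Reaction distance = 5.8115 × 1.9 = 11.042 m.
Braking distance needed to stop: v²/(2a) = 33.774 / 14.700 = 2.298 m, so total needed = 11.042 + 2.298 = 13.340 m > 13 m — it cannot stop.
Distance remaining when braking begins: 13 − 11.042 = 1.958 m.
v² = v₀² − 2a·d = 33.774 − 2 × 7.350 × 1.958 = 4.991 m²/s².
v = √4.991 = 2.234 m/s.

No — it strikes the obstacle at 2.2 m/s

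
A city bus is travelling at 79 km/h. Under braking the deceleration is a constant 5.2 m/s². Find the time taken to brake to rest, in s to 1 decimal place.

79 km/h ÷ 3.6 = 21.9444 m/s.
Braking time = v/a = 21.9444 / 5.200 = 4.220 s.

Braking time ≈ 4.2 s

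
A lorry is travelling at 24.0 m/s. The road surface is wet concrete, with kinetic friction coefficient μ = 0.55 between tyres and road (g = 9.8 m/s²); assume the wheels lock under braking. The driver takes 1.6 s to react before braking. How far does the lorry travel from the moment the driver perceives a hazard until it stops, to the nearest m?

a = μg = 0.55 × 9.8 = 5.390 m/s².
Reaction distance = v·t_r = 24.0000 × 1.6 = 38.400 m.
Braking distance = v²/(2a) = 24.0000² / (2 × 5.390) = 576.000 / 10.780 = 53.432 m.
Total = 38.400 + 53.432 = 91.832 m.

Total stopping distance ≈ 92 m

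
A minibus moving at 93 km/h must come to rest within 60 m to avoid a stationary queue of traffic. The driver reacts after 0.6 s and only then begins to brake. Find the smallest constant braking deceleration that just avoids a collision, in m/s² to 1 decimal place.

Required deceleration ≈ 7.5 m/s²

93 km/h ÷ 3.6 = 25.8333 m/s.
Distance covered during reaction = 25.8333 × 0.6 = 15.500 m.
Distance available for braking: 60 − 15.500 = 44.500 m.
v² = 2a·d ⇒ a = v²/(2d) = 25.8333² / (2 × 44.500) = 667.359 / 89.000 = 7.4984 m/s².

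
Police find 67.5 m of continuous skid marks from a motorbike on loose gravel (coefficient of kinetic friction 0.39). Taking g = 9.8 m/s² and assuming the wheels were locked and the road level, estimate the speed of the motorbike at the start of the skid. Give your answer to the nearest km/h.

Initial speed ≈ 82 km/h

Deceleration a = μg = 0.39 × 9.8 = 3.822 m/s².
v = √(2a·d) = √(2 × 3.822 × 67.5) = √515.970 = 22.7150 m/s.
= 22.7150 × 3.6 = 81.774 km/h.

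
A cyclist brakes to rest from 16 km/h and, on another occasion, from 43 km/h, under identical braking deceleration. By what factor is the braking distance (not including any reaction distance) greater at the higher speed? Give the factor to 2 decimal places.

Factor ≈ 7.22

Braking distance d = v²/(2a), so with a fixed, d ∝ v².
Factor = (43/16)² = 2.6875² = 7.2227.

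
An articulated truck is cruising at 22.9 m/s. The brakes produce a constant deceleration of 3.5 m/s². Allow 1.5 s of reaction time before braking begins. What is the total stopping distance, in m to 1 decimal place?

Total stopping distance ≈ 109.3 m

Reaction distance = v·t_r = 22.9000 × 1.5 = 34.350 m.
Braking distance = v²/(2a) = 22.9000² / (2 × 3.500) = 524.410 / 7.000 = 74.916 m.
Total = 34.350 + 74.916 = 109.266 m.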